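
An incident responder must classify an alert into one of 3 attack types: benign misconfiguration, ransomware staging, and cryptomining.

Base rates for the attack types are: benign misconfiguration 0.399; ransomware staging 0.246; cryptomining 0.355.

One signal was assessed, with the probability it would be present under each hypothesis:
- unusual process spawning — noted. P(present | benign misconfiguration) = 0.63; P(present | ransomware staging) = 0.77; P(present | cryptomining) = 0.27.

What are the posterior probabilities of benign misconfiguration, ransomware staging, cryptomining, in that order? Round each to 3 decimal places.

0.468, 0.353, 0.179

Multiply each prior by the likelihood of the signal:
  benign misconfiguration: 0.399 × 0.63 = 0.25137
  ransomware staging: 0.246 × 0.77 = 0.18942
  cryptomining: 0.355 × 0.27 = 0.09585
Marginal likelihood of the evidence = 0.53664.
P(benign misconfiguration | evidence) = 0.25137 / 0.53664 ≈ 0.468
P(ransomware staging | evidence) = 0.18942 / 0.53664 ≈ 0.353
P(cryptomining | evidence) = 0.09585 / 0.53664 ≈ 0.179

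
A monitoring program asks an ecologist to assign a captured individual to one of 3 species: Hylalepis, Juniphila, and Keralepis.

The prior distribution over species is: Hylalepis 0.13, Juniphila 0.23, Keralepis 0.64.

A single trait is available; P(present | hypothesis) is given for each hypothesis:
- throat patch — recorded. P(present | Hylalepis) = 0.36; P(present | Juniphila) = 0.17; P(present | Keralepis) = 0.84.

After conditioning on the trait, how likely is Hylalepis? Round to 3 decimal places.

Multiply each prior by the likelihood of the trait:
  Hylalepis: 0.13 × 0.36 = 0.0468
  Juniphila: 0.23 × 0.17 = 0.0391
  Keralepis: 0.64 × 0.84 = 0.5376
Normalizing constant Z = 0.0468 + 0.0391 + 0.5376 = 0.6235.
P(Hylalepis | evidence) = 0.0468 / 0.6235 ≈ 0.075.

0.075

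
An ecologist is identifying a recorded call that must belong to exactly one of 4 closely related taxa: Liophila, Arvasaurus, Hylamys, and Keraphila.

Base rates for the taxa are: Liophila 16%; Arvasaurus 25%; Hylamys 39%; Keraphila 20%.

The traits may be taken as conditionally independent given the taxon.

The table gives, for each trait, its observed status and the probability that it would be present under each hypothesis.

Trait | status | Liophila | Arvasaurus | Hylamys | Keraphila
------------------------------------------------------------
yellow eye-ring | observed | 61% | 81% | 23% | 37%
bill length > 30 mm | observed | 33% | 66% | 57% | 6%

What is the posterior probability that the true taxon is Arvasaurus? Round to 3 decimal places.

0.604

Multiply each prior by the joint likelihood of the trait pattern:
  Liophila: 0.16 × 0.61 × 0.33 = 0.032208
  Arvasaurus: 0.25 × 0.81 × 0.66 = 0.13365
  Hylamys: 0.39 × 0.23 × 0.57 = 0.051129
  Keraphila: 0.20 × 0.37 × 0.06 = 0.00444
Normalizing constant Z = 0.032208 + 0.13365 + 0.051129 + 0.00444 = 0.22143.
P(Arvasaurus | evidence) = 0.13365 / 0.22143 ≈ 0.604.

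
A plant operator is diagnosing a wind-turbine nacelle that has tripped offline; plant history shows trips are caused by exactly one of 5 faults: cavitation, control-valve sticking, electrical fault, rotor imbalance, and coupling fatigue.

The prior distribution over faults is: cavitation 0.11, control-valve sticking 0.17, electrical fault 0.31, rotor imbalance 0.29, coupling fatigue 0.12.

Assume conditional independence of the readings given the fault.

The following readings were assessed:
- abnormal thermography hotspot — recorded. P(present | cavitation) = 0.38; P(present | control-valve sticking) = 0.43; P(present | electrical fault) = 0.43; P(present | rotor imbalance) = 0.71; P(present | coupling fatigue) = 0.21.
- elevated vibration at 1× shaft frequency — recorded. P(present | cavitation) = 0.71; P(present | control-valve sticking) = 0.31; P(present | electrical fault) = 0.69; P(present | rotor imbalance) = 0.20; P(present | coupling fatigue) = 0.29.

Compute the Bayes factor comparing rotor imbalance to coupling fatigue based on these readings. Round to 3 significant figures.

Take the product of per-reading likelihoods under each hypothesis, then divide.
  rotor imbalance: 0.71 × 0.20 = 0.142
  coupling fatigue: 0.21 × 0.29 = 0.0609
Bayes factor = 0.142 / 0.0609 ≈ 2.33

2.33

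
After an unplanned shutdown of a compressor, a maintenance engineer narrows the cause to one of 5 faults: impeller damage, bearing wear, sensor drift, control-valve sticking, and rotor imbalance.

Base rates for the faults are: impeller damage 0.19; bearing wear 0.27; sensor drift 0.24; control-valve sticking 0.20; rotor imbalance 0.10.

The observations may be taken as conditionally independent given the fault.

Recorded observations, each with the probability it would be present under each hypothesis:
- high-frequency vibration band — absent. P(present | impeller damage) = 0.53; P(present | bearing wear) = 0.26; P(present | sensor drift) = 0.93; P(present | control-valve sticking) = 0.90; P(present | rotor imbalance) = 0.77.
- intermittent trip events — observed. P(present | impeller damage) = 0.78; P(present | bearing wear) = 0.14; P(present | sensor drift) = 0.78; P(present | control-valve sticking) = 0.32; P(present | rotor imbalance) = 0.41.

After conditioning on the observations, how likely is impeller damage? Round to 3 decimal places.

0.550

For each hypothesis, the unnormalized posterior weight is prior × product of the observation likelihoods (using 1 − P(present | H) for each absent observation):
  impeller damage: 0.19 × (1 − 0.53) × 0.78 = 0.069654
  bearing wear: 0.27 × (1 − 0.26) × 0.14 = 0.027972
  sensor drift: 0.24 × (1 − 0.93) × 0.78 = 0.013104
  control-valve sticking: 0.20 × (1 − 0.90) × 0.32 = 0.0064
  rotor imbalance: 0.10 × (1 − 0.77) × 0.41 = 0.00943
The unnormalized weights sum to 0.12656.
P(impeller damage | evidence) = 0.069654 / 0.12656 ≈ 0.550.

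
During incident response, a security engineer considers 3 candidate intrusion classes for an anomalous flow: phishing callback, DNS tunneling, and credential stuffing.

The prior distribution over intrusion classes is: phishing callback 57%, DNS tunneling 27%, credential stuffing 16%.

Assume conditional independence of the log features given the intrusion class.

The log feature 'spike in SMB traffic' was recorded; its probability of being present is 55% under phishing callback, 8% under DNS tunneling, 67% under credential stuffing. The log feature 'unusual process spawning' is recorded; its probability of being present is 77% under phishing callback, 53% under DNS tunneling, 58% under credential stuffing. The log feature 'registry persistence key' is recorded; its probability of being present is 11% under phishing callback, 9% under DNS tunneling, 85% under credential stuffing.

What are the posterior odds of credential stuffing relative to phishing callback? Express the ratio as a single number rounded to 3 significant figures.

Posterior odds equal prior odds times the likelihood ratio; only the two competing hypotheses matter.
  credential stuffing: 0.16 × 0.67 × 0.58 × 0.85 = 0.05285
  phishing callback: 0.57 × 0.55 × 0.77 × 0.11 = 0.026553
Posterior odds = 0.05285 / 0.026553 ≈ 1.99.

1.99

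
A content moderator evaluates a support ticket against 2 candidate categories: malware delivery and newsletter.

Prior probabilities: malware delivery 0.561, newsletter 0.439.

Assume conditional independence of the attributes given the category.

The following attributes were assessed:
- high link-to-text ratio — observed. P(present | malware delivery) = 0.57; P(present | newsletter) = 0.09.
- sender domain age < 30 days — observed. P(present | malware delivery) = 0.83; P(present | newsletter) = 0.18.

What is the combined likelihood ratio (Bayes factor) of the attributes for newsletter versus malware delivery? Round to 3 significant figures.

0.0342

The Bayes factor is the ratio of the joint likelihoods of the attribute pattern under the two hypotheses.
  newsletter: 0.09 × 0.18 = 0.0162
  malware delivery: 0.57 × 0.83 = 0.4731
Bayes factor = 0.0162 / 0.4731 ≈ 0.0342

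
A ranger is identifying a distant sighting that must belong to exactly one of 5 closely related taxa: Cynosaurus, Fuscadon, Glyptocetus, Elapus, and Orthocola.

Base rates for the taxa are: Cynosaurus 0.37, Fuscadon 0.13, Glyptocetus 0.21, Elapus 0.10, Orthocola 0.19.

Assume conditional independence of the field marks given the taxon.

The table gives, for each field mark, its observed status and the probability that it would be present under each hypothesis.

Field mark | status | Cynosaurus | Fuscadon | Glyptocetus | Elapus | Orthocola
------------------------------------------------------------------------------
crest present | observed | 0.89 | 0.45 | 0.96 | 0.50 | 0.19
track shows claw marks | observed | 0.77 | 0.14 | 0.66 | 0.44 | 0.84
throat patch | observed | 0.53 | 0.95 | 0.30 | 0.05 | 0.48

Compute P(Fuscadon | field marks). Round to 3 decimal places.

Multiply each prior by the joint likelihood of the field mark pattern:
  Cynosaurus: 0.37 × 0.89 × 0.77 × 0.53 = 0.13439
  Fuscadon: 0.13 × 0.45 × 0.14 × 0.95 = 0.0077805
  Glyptocetus: 0.21 × 0.96 × 0.66 × 0.30 = 0.039917
  Elapus: 0.10 × 0.50 × 0.44 × 0.05 = 0.0011
  Orthocola: 0.19 × 0.19 × 0.84 × 0.48 = 0.014556
Normalizing constant Z = 0.13439 + 0.0077805 + 0.039917 + 0.0011 + 0.014556 = 0.19774.
P(Fuscadon | evidence) = 0.0077805 / 0.19774 ≈ 0.039.

0.039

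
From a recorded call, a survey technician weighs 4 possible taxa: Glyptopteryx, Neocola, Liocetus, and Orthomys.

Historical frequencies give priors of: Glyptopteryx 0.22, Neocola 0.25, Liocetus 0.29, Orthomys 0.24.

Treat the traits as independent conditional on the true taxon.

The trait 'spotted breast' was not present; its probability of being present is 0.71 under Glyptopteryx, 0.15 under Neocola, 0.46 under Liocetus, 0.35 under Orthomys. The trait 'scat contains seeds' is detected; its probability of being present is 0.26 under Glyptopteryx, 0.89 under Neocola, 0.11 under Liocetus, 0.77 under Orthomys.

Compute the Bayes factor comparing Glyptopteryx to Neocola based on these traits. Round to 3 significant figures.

Take the product of per-trait likelihoods under each hypothesis (using 1 − P(present | H) for each absent trait), then divide.
  Glyptopteryx: (1 − 0.71) × 0.26 = 0.0754
  Neocola: (1 − 0.15) × 0.89 = 0.7565
Bayes factor = 0.0754 / 0.7565 ≈ 0.0997

0.0997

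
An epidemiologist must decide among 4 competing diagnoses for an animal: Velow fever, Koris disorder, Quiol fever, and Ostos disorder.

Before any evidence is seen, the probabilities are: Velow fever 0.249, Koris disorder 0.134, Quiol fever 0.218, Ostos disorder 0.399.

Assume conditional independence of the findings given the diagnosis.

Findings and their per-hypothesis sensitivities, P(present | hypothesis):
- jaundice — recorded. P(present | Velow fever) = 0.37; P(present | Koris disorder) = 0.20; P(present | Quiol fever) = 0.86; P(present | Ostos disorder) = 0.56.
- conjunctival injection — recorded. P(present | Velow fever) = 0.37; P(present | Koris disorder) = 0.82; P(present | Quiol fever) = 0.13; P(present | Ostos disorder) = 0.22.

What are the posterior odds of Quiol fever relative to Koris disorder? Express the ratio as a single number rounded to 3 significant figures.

1.11

The normalizing constant cancels in an odds ratio, so compute prior × likelihood for the two hypotheses only:
  Quiol fever: 0.218 × 0.86 × 0.13 = 0.024372
  Koris disorder: 0.134 × 0.20 × 0.82 = 0.021976
Posterior odds = 0.024372 / 0.021976 ≈ 1.11.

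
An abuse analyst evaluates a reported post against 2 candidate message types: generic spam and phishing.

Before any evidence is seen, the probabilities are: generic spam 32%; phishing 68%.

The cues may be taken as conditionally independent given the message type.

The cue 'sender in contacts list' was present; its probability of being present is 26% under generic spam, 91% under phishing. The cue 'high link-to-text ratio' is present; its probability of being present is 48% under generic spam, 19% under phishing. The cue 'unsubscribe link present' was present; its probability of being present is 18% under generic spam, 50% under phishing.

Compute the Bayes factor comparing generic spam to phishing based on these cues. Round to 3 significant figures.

0.260

The Bayes factor is the ratio of the joint likelihoods of the cue pattern under the two hypotheses.
  generic spam: 0.26 × 0.48 × 0.18 = 0.022464
  phishing: 0.91 × 0.19 × 0.50 = 0.08645
Bayes factor = 0.022464 / 0.08645 ≈ 0.260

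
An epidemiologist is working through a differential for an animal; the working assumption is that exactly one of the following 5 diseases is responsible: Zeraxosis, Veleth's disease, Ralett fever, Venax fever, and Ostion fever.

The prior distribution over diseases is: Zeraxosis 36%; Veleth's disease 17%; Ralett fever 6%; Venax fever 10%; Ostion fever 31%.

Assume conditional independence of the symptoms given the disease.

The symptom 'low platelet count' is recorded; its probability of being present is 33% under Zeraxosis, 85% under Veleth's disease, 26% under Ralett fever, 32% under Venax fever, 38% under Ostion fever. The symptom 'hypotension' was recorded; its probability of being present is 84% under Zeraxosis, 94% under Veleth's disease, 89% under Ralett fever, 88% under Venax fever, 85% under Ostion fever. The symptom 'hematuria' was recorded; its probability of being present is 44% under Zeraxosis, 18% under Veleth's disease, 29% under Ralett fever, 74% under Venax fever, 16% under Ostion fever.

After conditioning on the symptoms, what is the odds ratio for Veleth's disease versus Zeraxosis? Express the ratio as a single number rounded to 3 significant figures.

0.557

Posterior odds equal prior odds times the likelihood ratio; only the two competing hypotheses matter.
  Veleth's disease: 0.17 × 0.85 × 0.94 × 0.18 = 0.024449
  Zeraxosis: 0.36 × 0.33 × 0.84 × 0.44 = 0.043908
Posterior odds = 0.024449 / 0.043908 ≈ 0.557.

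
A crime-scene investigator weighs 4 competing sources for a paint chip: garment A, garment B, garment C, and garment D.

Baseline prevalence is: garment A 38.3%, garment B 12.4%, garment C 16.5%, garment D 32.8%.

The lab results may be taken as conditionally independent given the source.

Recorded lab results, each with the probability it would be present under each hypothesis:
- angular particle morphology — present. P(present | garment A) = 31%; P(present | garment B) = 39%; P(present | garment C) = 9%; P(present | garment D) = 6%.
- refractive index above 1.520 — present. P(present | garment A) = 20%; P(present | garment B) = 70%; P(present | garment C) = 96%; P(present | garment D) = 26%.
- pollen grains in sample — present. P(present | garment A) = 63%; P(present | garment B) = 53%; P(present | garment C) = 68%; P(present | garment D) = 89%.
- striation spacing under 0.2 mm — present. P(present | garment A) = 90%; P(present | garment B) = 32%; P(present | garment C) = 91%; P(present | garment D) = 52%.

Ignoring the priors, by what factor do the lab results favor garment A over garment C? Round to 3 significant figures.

Take the product of per-lab result likelihoods under each hypothesis, then divide.
  garment A: 0.31 × 0.20 × 0.63 × 0.90 = 0.035154
  garment C: 0.09 × 0.96 × 0.68 × 0.91 = 0.053464
Bayes factor = 0.035154 / 0.053464 ≈ 0.658

0.658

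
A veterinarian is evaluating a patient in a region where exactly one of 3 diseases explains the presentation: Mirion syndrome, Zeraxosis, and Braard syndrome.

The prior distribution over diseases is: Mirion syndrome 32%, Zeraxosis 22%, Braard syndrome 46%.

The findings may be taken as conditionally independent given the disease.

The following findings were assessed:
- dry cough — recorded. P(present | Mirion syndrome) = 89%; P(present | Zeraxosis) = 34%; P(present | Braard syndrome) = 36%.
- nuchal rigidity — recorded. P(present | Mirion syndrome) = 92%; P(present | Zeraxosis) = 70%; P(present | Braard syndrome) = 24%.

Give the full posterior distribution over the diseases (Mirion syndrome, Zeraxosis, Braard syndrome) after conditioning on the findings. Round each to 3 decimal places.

0.740, 0.148, 0.112

Multiply each prior by the joint likelihood of the evidence pattern:
  Mirion syndrome: 0.32 × 0.89 × 0.92 = 0.26202
  Zeraxosis: 0.22 × 0.34 × 0.70 = 0.05236
  Braard syndrome: 0.46 × 0.36 × 0.24 = 0.039744
Marginal likelihood of the evidence = 0.35412.
P(Mirion syndrome | evidence) = 0.26202 / 0.35412 ≈ 0.740
P(Zeraxosis | evidence) = 0.05236 / 0.35412 ≈ 0.148
P(Braard syndrome | evidence) = 0.039744 / 0.35412 ≈ 0.112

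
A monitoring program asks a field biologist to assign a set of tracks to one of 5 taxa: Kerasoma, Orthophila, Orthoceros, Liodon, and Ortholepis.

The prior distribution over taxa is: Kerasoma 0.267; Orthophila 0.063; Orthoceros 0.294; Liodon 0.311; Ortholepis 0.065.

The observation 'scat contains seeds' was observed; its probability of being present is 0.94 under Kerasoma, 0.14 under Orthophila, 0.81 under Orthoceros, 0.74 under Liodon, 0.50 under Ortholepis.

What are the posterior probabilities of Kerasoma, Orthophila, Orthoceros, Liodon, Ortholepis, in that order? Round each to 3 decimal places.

Multiply each prior by the likelihood of the observation:
  Kerasoma: 0.267 × 0.94 = 0.25098
  Orthophila: 0.063 × 0.14 = 0.00882
  Orthoceros: 0.294 × 0.81 = 0.23814
  Liodon: 0.311 × 0.74 = 0.23014
  Ortholepis: 0.065 × 0.50 = 0.0325
Marginal likelihood of the evidence = 0.76058.
P(Kerasoma | evidence) = 0.25098 / 0.76058 ≈ 0.330
P(Orthophila | evidence) = 0.00882 / 0.76058 ≈ 0.012
P(Orthoceros | evidence) = 0.23814 / 0.76058 ≈ 0.313
P(Liodon | evidence) = 0.23014 / 0.76058 ≈ 0.303
P(Ortholepis | evidence) = 0.0325 / 0.76058 ≈ 0.043

0.330, 0.012, 0.313, 0.303, 0.043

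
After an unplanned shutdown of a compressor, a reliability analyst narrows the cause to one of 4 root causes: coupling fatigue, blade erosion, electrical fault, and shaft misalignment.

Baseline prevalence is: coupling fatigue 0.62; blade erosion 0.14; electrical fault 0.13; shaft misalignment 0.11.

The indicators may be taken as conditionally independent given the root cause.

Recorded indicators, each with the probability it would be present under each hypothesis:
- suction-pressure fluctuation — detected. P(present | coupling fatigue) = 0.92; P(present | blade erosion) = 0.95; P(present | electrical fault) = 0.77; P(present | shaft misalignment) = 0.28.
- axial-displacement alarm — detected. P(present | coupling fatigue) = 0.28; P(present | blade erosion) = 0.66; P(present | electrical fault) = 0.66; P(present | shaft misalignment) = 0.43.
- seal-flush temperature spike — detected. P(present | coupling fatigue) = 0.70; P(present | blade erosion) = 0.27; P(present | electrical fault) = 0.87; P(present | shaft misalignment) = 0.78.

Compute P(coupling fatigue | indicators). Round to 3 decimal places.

0.550

Multiply each prior by the joint likelihood of the indicator pattern:
  coupling fatigue: 0.62 × 0.92 × 0.28 × 0.70 = 0.1118
  blade erosion: 0.14 × 0.95 × 0.66 × 0.27 = 0.023701
  electrical fault: 0.13 × 0.77 × 0.66 × 0.87 = 0.057477
  shaft misalignment: 0.11 × 0.28 × 0.43 × 0.78 = 0.01033
Marginal likelihood of the evidence = 0.20331.
P(coupling fatigue | evidence) = 0.1118 / 0.20331 ≈ 0.550.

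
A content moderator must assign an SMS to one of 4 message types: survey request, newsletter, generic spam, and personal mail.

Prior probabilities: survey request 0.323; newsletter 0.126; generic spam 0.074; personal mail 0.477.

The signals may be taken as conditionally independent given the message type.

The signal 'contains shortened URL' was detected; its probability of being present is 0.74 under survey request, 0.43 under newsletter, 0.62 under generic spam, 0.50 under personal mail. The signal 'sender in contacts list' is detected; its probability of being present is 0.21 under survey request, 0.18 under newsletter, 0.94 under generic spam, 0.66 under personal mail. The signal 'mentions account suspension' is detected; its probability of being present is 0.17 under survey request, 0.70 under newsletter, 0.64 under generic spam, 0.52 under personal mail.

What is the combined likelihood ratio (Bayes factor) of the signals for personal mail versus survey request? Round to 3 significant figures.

6.50

Take the product of per-signal likelihoods under each hypothesis, then divide.
  personal mail: 0.50 × 0.66 × 0.52 = 0.1716
  survey request: 0.74 × 0.21 × 0.17 = 0.026418
Bayes factor = 0.1716 / 0.026418 ≈ 6.50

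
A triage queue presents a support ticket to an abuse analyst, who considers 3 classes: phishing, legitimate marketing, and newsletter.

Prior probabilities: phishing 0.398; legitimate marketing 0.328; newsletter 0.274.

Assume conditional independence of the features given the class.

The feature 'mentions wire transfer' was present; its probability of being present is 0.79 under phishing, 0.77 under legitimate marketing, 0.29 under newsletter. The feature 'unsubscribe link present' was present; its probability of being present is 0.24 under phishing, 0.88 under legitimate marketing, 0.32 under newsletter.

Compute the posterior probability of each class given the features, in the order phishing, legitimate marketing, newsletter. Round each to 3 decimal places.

For each hypothesis, the unnormalized posterior weight is prior × product of the feature likelihoods:
  phishing: 0.398 × 0.79 × 0.24 = 0.075461
  legitimate marketing: 0.328 × 0.77 × 0.88 = 0.22225
  newsletter: 0.274 × 0.29 × 0.32 = 0.025427
Normalizing constant Z = 0.075461 + 0.22225 + 0.025427 = 0.32314.
P(phishing | evidence) = 0.075461 / 0.32314 ≈ 0.234
P(legitimate marketing | evidence) = 0.22225 / 0.32314 ≈ 0.688
P(newsletter | evidence) = 0.025427 / 0.32314 ≈ 0.079

0.234, 0.688, 0.079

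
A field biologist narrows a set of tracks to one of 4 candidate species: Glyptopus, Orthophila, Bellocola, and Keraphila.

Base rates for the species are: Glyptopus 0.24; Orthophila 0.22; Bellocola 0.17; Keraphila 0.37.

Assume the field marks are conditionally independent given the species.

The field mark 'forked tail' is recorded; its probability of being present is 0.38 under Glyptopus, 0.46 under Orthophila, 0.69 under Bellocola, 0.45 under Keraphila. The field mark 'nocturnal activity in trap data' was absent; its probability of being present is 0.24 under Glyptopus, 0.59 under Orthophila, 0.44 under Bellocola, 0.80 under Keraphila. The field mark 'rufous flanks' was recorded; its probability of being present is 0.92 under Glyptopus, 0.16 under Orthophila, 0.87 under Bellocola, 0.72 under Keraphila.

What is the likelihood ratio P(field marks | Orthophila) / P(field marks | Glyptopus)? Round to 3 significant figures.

0.114

Take the product of per-field mark likelihoods under each hypothesis (using 1 − P(present | H) for each absent field mark), then divide.
  Orthophila: 0.46 × (1 − 0.59) × 0.16 = 0.030176
  Glyptopus: 0.38 × (1 − 0.24) × 0.92 = 0.2657
Bayes factor = 0.030176 / 0.2657 ≈ 0.114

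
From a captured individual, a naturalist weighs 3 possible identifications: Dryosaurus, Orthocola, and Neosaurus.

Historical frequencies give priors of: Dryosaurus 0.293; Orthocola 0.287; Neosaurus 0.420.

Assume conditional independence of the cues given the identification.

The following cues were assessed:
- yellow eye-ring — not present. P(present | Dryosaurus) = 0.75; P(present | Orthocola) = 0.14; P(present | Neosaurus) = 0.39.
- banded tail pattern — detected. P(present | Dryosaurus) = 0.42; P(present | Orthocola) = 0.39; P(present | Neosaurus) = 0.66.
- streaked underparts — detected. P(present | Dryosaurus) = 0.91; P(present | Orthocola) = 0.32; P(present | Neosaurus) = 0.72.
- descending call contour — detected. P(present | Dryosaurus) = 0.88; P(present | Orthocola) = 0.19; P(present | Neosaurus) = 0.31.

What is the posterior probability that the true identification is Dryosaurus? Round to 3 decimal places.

Multiply each prior by the joint likelihood of the cue pattern (using 1 − P(present | H) for each absent cue):
  Dryosaurus: 0.293 × (1 − 0.75) × 0.42 × 0.91 × 0.88 = 0.024637
  Orthocola: 0.287 × (1 − 0.14) × 0.39 × 0.32 × 0.19 = 0.0058526
  Neosaurus: 0.420 × (1 − 0.39) × 0.66 × 0.72 × 0.31 = 0.037741
The unnormalized weights sum to 0.068231.
P(Dryosaurus | evidence) = 0.024637 / 0.068231 ≈ 0.361.

0.361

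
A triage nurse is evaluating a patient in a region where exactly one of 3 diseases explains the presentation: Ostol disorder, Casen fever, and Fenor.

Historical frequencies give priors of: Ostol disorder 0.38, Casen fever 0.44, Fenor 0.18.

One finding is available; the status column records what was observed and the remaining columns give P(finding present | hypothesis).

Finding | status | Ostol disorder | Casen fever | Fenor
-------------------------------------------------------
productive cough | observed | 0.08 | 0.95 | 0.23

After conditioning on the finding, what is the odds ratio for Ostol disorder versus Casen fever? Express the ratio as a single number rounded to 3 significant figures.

0.0727

Unnormalized posterior weight (prior times the finding likelihood) for each of the two hypotheses:
  Ostol disorder: 0.38 × 0.08 = 0.0304
  Casen fever: 0.44 × 0.95 = 0.418
Odds(Ostol disorder : Casen fever) = 0.0304 / 0.418 ≈ 0.0727.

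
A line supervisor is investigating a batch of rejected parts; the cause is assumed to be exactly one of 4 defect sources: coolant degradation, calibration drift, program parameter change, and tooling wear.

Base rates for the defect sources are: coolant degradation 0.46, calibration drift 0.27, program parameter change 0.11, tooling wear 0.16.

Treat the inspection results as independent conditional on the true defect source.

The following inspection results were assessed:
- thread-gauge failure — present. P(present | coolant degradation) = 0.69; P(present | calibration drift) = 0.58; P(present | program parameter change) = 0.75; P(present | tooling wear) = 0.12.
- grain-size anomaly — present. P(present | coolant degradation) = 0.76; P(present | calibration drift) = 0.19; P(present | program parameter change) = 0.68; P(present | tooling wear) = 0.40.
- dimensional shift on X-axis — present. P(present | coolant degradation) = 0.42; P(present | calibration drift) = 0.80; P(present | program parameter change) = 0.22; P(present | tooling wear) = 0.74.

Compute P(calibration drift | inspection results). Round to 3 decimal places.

For each hypothesis, the unnormalized posterior weight is prior × product of the inspection result likelihoods:
  coolant degradation: 0.46 × 0.69 × 0.76 × 0.42 = 0.10131
  calibration drift: 0.27 × 0.58 × 0.19 × 0.80 = 0.023803
  program parameter change: 0.11 × 0.75 × 0.68 × 0.22 = 0.012342
  tooling wear: 0.16 × 0.12 × 0.40 × 0.74 = 0.0056832
Marginal likelihood of the evidence = 0.14314.
P(calibration drift | evidence) = 0.023803 / 0.14314 ≈ 0.166.

0.166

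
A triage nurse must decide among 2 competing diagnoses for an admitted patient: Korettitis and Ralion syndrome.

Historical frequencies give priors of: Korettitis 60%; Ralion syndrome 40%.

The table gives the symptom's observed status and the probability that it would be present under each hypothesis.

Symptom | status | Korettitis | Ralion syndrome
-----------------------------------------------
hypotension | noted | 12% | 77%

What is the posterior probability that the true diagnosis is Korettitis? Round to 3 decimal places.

For each hypothesis, the unnormalized posterior weight is prior × likelihood:
  Korettitis: 0.60 × 0.12 = 0.072
  Ralion syndrome: 0.40 × 0.77 = 0.308
Normalizing constant Z = 0.072 + 0.308 = 0.38.
P(Korettitis | evidence) = 0.072 / 0.38 ≈ 0.189.

0.189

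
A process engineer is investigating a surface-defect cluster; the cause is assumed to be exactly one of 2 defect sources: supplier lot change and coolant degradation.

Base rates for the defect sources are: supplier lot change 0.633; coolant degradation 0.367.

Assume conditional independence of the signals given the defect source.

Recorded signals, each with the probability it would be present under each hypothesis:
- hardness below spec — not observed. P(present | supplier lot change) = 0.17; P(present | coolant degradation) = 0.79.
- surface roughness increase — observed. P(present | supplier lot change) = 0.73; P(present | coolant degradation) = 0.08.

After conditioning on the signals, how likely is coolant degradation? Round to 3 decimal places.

0.016

Multiply each prior by the joint likelihood of the signal pattern (using 1 − P(present | H) for each absent signal):
  supplier lot change: 0.633 × (1 − 0.17) × 0.73 = 0.38353
  coolant degradation: 0.367 × (1 − 0.79) × 0.08 = 0.0061656
Marginal likelihood of the evidence = 0.3897.
P(coolant degradation | evidence) = 0.0061656 / 0.3897 ≈ 0.016.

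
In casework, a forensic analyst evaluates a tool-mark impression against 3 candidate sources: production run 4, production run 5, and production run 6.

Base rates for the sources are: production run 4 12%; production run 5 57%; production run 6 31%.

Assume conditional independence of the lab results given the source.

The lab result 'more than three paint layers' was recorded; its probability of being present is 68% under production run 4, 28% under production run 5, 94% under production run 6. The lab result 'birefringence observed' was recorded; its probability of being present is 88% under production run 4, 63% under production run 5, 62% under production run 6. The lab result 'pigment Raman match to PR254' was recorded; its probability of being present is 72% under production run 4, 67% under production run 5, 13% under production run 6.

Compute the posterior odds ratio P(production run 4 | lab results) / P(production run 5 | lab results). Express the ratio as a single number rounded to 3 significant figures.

The normalizing constant cancels in an odds ratio, so compute prior × likelihood for the two hypotheses only:
  production run 4: 0.12 × 0.68 × 0.88 × 0.72 = 0.051702
  production run 5: 0.57 × 0.28 × 0.63 × 0.67 = 0.067367
Odds(production run 4 : production run 5) = 0.051702 / 0.067367 ≈ 0.767.

0.767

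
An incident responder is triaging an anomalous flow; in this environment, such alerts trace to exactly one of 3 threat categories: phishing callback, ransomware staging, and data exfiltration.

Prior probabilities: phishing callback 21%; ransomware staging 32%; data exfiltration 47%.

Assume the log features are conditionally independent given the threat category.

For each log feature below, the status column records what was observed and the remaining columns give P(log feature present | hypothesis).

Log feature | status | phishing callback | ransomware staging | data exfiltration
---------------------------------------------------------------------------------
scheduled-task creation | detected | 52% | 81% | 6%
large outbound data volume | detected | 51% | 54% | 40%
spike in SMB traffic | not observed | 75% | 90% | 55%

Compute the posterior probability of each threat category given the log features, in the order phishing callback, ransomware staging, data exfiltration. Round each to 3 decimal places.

Multiply each prior by the joint likelihood of the log feature pattern (using 1 − P(present | H) for each absent log feature):
  phishing callback: 0.21 × 0.52 × 0.51 × (1 − 0.75) = 0.013923
  ransomware staging: 0.32 × 0.81 × 0.54 × (1 − 0.90) = 0.013997
  data exfiltration: 0.47 × 0.06 × 0.40 × (1 − 0.55) = 0.005076
Normalizing constant Z = 0.013923 + 0.013997 + 0.005076 = 0.032996.
P(phishing callback | evidence) = 0.013923 / 0.032996 ≈ 0.422
P(ransomware staging | evidence) = 0.013997 / 0.032996 ≈ 0.424
P(data exfiltration | evidence) = 0.005076 / 0.032996 ≈ 0.154

0.422, 0.424, 0.154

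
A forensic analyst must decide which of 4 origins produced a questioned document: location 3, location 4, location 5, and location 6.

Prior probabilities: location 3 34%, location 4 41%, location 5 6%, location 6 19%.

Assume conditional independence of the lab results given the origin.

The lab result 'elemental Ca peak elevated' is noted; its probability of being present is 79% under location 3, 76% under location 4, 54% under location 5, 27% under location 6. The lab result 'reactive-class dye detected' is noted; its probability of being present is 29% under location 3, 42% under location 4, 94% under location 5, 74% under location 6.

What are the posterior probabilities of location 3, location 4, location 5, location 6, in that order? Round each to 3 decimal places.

0.281, 0.472, 0.110, 0.137

For each hypothesis, the unnormalized posterior weight is prior × product of the lab result likelihoods:
  location 3: 0.34 × 0.79 × 0.29 = 0.077894
  location 4: 0.41 × 0.76 × 0.42 = 0.13087
  location 5: 0.06 × 0.54 × 0.94 = 0.030456
  location 6: 0.19 × 0.27 × 0.74 = 0.037962
Normalizing constant Z = 0.077894 + 0.13087 + 0.030456 + 0.037962 = 0.27718.
P(location 3 | evidence) = 0.077894 / 0.27718 ≈ 0.281
P(location 4 | evidence) = 0.13087 / 0.27718 ≈ 0.472
P(location 5 | evidence) = 0.030456 / 0.27718 ≈ 0.110
P(location 6 | evidence) = 0.037962 / 0.27718 ≈ 0.137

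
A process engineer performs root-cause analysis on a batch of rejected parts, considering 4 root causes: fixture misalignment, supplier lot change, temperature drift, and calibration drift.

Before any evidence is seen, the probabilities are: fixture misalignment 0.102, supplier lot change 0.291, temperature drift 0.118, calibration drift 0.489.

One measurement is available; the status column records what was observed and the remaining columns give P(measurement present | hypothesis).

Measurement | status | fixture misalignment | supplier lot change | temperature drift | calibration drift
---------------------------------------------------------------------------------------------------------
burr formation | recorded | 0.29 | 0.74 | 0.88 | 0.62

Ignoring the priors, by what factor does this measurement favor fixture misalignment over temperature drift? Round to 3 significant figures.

0.330

Likelihood of this measurement under each hypothesis:
  fixture misalignment: 0.29
  temperature drift: 0.88
Bayes factor = 0.29 / 0.88 ≈ 0.330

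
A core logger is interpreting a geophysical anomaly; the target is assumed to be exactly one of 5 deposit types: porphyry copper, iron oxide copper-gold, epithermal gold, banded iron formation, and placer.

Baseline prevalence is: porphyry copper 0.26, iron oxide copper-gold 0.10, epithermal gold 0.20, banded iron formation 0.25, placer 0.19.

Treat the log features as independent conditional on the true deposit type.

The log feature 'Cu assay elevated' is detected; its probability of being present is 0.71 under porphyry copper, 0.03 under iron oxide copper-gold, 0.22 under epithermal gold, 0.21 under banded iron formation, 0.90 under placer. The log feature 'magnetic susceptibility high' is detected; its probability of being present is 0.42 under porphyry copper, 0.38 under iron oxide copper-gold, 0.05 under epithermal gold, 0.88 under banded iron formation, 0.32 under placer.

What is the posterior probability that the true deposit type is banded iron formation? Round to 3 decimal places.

0.254

For each hypothesis, the unnormalized posterior weight is prior × product of the log feature likelihoods:
  porphyry copper: 0.26 × 0.71 × 0.42 = 0.077532
  iron oxide copper-gold: 0.10 × 0.03 × 0.38 = 0.00114
  epithermal gold: 0.20 × 0.22 × 0.05 = 0.0022
  banded iron formation: 0.25 × 0.21 × 0.88 = 0.0462
  placer: 0.19 × 0.90 × 0.32 = 0.05472
Normalizing constant Z = 0.077532 + 0.00114 + 0.0022 + 0.0462 + 0.05472 = 0.18179.
P(banded iron formation | evidence) = 0.0462 / 0.18179 ≈ 0.254.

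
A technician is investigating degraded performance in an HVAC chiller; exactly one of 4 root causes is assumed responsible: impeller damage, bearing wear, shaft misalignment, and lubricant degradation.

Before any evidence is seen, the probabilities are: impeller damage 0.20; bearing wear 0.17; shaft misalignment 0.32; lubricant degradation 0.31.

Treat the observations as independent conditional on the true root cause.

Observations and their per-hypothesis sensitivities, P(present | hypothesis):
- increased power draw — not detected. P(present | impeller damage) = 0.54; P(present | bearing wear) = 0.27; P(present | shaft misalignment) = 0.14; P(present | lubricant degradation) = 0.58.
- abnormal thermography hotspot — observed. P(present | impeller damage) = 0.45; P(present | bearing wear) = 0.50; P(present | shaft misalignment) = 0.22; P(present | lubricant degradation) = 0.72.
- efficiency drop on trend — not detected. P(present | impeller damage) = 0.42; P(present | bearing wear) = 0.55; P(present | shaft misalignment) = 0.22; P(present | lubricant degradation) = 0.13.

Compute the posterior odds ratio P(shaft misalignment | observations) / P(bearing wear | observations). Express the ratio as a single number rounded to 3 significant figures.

1.69

Posterior odds equal prior odds times the likelihood ratio; only the two competing hypotheses matter (using 1 − P(present | H) for each absent observation).
  shaft misalignment: 0.32 × (1 − 0.14) × 0.22 × (1 − 0.22) = 0.047224
  bearing wear: 0.17 × (1 − 0.27) × 0.50 × (1 − 0.55) = 0.027922
Odds(shaft misalignment : bearing wear) = 0.047224 / 0.027922 ≈ 1.69.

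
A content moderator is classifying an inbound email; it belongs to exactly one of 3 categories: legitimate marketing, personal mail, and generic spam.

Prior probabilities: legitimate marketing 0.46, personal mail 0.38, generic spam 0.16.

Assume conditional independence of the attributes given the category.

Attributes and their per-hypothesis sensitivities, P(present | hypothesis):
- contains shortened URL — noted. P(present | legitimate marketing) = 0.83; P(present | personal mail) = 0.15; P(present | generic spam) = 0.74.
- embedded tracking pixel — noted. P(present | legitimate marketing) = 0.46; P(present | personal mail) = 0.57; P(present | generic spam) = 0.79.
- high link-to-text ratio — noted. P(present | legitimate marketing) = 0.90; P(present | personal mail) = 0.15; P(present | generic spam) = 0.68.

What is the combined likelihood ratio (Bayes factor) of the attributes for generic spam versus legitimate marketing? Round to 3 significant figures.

The Bayes factor is the ratio of the joint likelihoods of the attribute pattern under the two hypotheses.
  generic spam: 0.74 × 0.79 × 0.68 = 0.39753
  legitimate marketing: 0.83 × 0.46 × 0.90 = 0.34362
Bayes factor = 0.39753 / 0.34362 ≈ 1.16

1.16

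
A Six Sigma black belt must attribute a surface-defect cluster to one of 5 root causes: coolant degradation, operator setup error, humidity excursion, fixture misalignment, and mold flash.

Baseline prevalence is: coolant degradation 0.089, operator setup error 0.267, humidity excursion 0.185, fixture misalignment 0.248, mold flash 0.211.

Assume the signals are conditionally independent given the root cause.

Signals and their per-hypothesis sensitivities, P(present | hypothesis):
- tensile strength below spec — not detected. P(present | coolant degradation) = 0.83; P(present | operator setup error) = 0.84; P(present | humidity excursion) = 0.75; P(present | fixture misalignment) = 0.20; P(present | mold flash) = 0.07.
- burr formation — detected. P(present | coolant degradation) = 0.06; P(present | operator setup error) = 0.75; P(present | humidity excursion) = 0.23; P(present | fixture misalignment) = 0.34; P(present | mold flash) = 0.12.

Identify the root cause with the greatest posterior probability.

fixture misalignment

By Bayes' rule with conditional independence, the unnormalized weight for each hypothesis is prior × ∏ likelihoods (using 1 − P(present | H) for each absent signal):
  coolant degradation: 0.089 × (1 − 0.83) × 0.06 = 0.0009078
  operator setup error: 0.267 × (1 − 0.84) × 0.75 = 0.03204
  humidity excursion: 0.185 × (1 − 0.75) × 0.23 = 0.010638
  fixture misalignment: 0.248 × (1 − 0.20) × 0.34 = 0.067456
  mold flash: 0.211 × (1 − 0.07) × 0.12 = 0.023548
Normalizing constant Z = 0.0009078 + 0.03204 + 0.010638 + 0.067456 + 0.023548 = 0.13459.
P(coolant degradation | evidence) ≈ 0.0009078 / 0.13459 ≈ 0.007
P(operator setup error | evidence) ≈ 0.03204 / 0.13459 ≈ 0.238
P(humidity excursion | evidence) ≈ 0.010638 / 0.13459 ≈ 0.079
P(fixture misalignment | evidence) ≈ 0.067456 / 0.13459 ≈ 0.501
P(mold flash | evidence) ≈ 0.023548 / 0.13459 ≈ 0.175
The largest is 0.501, so fixture misalignment is most probable.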